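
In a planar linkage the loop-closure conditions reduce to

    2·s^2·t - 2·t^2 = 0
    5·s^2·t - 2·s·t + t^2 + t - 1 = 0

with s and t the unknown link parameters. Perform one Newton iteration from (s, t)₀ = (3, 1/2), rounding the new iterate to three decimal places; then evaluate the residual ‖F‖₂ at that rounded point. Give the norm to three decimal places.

3.125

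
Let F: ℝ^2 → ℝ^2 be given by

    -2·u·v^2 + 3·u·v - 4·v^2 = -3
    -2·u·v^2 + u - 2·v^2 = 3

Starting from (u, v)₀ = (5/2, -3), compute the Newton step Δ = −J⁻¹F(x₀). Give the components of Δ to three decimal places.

(-3.568, 0.068)

At (5/2, -3): F = (-100.500, -63.500).
Jacobian J = [[-2·v^2 + 3·v, -4·u·v + 3·u - 8·v], [-2·v^2 + 1, -4·u·v - 4·v]].
At the point, J = [[-27.000, 61.500], [-17.000, 42.000]] (det J = -88.500).
Solving J·Δ = −F gives Δ = (-3.568, 0.068).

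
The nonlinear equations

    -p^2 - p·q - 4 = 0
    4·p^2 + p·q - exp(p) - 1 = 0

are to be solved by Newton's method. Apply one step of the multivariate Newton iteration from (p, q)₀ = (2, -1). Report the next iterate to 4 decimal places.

(2.0844, -4.1266)

At (2, -1): F = (-6.0000, 5.610944).
Jacobian J = [[-2·p - q, -p], [8·p + q - exp(p), p]].
At the point, J = [[-3.0000, -2.0000], [7.610944, 2.0000]] (det J = 9.221888).
Solving J·Δ = −F gives Δ = (0.0844, -3.1266).
Then the next iterate is (p, q)₁ = (2.0844, -4.1266).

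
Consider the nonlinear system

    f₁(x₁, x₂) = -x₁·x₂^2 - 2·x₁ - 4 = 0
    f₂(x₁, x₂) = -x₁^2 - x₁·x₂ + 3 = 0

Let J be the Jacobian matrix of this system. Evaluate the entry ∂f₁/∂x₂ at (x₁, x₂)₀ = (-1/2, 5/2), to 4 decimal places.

∂f₁/∂x₂ = -2·x₁·x₂.
At (-1/2, 5/2) this is 2.5000.

2.5000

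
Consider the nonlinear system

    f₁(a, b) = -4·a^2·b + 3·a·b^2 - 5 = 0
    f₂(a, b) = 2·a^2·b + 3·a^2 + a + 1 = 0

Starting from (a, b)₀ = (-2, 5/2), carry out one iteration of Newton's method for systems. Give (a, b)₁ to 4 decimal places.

(-1.1987, 1.7299)

At (-2, 5/2): F = (-82.5000, 31.0000).
Jacobian J = [[-8·a·b + 3·b^2, -4·a^2 + 6·a·b], [4·a·b + 6·a + 1, 2·a^2]].
At the point, J = [[58.7500, -46.0000], [-31.0000, 8.0000]] (det J = -956.0000).
Solving J·Δ = −F gives Δ = (0.8013, -0.7701).
Then the next iterate is (a, b)₁ = (-1.1987, 1.7299).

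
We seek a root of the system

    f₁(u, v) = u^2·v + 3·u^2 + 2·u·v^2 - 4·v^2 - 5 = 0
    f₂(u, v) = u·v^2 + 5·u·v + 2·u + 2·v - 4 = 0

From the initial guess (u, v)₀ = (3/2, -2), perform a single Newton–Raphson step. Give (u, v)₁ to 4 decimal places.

At (3/2, -2): F = (-6.7500, -14.0000).
Jacobian J = [[2·u·v + 6·u + 2·v^2, u^2 + 4·u·v - 8·v], [v^2 + 5·v + 2, 2·u·v + 5·u + 2]].
At the point, J = [[11.0000, 6.2500], [-4.0000, 3.5000]] (det J = 63.5000).
Solving J·Δ = −F gives Δ = (-1.0059, 2.8504).
Then the next iterate is (u, v)₁ = (0.4941, 0.8504).

(0.4941, 0.8504)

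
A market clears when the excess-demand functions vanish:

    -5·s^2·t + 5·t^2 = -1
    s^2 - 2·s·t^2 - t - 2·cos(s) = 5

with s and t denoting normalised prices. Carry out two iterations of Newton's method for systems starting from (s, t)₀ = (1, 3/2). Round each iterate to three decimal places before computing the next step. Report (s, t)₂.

(7.375, 2.027)

At (1, 3/2): F = (4.750, -11.08060).
Jacobian J = [[-10·s·t, -5·s^2 + 10·t], [2·s - 2·t^2 + 2·sin(s), -4·s·t - 1]].
At the point, J = [[-15.000, 10.000], [-0.81706, -7.000]] (det J = 113.17058).
Solving J·Δ = −F gives Δ = (-0.685, -1.503).
Then the next iterate is (s, t)₁ = (0.315, -0.003).
Round to (0.315, -0.003) and repeat: F = (1.00153, -6.79937), J = [[0.00945, -0.52613], [1.24961, -0.99622]].
Δ = (7.060, 2.030), so (s, t)₂ = (7.375, 2.027).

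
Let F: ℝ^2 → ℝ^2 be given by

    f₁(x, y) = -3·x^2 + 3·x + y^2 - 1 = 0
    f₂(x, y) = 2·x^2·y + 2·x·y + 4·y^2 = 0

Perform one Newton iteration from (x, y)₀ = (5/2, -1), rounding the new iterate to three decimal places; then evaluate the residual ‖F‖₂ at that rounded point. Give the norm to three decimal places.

4.583

At (5/2, -1): F = (-11.250, -13.500).
Jacobian J = [[-6·x + 3, 2·y], [4·x·y + 2·y, 2·x^2 + 2·x + 8·y]].
At the point, J = [[-12.000, -2.000], [-12.000, 9.500]] (det J = -138.000).
Solving J·Δ = −F gives Δ = (-0.970, 0.196).
Then the next iterate is (x, y)₁ = (1.530, -0.804).
Re-evaluating at (1.530, -0.804): F = (-2.78628, -3.63874), so ‖F‖₂ = 4.583.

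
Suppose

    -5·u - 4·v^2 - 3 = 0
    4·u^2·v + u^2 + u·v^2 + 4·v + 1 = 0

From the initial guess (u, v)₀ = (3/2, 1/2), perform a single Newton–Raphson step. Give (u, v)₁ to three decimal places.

(-2.056, 2.070)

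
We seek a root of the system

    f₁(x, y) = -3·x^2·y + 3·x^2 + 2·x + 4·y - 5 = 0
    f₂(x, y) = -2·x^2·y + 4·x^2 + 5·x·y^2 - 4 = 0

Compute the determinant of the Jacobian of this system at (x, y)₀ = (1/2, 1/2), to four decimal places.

-6.8125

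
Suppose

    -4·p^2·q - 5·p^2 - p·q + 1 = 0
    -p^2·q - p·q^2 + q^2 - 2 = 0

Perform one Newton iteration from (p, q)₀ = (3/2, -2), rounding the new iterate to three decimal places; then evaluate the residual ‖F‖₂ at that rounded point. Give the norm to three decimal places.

At (3/2, -2): F = (10.750, 0.500).
Jacobian J = [[-8·p·q - 10·p - q, -4·p^2 - p], [-2·p·q - q^2, -p^2 - 2·p·q + 2·q]].
At the point, J = [[11.000, -10.500], [2.000, -0.250]] (det J = 18.250).
Solving J·Δ = −F gives Δ = (-0.140, 0.877).
Then the next iterate is (p, q)₁ = (1.360, -1.123).
Re-evaluating at (1.360, -1.123): F = (1.58768, -0.37691), so ‖F‖₂ = 1.632.

1.632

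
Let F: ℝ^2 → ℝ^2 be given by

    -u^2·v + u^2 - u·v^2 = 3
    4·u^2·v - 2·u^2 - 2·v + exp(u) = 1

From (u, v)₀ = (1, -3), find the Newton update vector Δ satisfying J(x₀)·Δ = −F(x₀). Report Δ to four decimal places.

(-0.1239, 1.5752)

At (1, -3): F = (-8.0000, -6.281718).
Jacobian J = [[-2·u·v + 2·u - v^2, -u^2 - 2·u·v], [8·u·v - 4·u + exp(u), 4·u^2 - 2]].
At the point, J = [[-1.0000, 5.0000], [-25.281718, 2.0000]] (det J = 124.408591).
Solving J·Δ = −F gives Δ = (-0.1239, 1.5752).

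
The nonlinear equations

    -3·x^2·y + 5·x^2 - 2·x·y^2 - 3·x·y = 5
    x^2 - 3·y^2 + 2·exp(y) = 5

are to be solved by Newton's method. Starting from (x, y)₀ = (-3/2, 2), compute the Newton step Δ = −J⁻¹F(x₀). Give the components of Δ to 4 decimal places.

At (-3/2, 2): F = (13.7500, 0.028112).
Jacobian J = [[-6·x·y + 10·x - 2·y^2 - 3·y, -3·x^2 - 4·x·y - 3·x], [2·x, -6·y + 2·exp(y)]].
At the point, J = [[-11.0000, 9.7500], [-3.0000, 2.778112]] (det J = -1.309234).
Solving J·Δ = −F gives Δ = (28.9673, 31.2708).

(28.9673, 31.2708)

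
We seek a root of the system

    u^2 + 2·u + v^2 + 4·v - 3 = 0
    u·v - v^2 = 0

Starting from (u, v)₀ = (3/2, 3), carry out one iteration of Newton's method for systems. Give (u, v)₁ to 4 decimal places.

(0.3643, 1.2429)

At (3/2, 3): F = (23.2500, -4.5000).
Jacobian J = [[2·u + 2, 2·v + 4], [v, u - 2·v]].
At the point, J = [[5.0000, 10.0000], [3.0000, -4.5000]] (det J = -52.5000).
Solving J·Δ = −F gives Δ = (-1.1357, -1.7571).
Then the next iterate is (u, v)₁ = (0.3643, 1.2429).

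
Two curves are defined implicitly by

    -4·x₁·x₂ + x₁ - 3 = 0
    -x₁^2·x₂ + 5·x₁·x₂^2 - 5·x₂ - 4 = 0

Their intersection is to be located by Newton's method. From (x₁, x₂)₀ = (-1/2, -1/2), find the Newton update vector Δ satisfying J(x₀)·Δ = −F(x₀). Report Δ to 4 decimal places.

(1.6795, -0.2692)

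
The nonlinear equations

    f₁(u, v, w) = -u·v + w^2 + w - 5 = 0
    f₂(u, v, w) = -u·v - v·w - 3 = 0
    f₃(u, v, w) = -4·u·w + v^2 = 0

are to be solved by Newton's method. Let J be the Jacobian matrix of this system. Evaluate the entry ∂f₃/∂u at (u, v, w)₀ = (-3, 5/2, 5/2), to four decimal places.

∂f₃/∂u = -4·w.
At (-3, 5/2, 5/2) this is -10.0000.

-10.0000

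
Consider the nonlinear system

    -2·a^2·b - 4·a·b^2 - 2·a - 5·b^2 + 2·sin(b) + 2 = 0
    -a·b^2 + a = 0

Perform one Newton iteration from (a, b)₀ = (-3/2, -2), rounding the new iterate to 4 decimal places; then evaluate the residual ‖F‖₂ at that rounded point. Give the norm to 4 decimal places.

5.2162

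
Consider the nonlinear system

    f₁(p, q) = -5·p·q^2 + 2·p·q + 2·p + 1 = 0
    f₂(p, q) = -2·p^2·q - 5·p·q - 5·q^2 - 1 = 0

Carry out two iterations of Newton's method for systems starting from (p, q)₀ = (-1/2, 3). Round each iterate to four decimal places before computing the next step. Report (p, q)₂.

(-0.5660, 0.8499)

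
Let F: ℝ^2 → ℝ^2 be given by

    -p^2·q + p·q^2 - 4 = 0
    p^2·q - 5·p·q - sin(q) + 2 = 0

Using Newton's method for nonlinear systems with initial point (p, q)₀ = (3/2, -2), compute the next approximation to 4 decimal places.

At (3/2, -2): F = (6.5000, 13.409297).
Jacobian J = [[-2·p·q + q^2, -p^2 + 2·p·q], [2·p·q - 5·q, p^2 - 5·p - cos(q)]].
At the point, J = [[10.0000, -8.2500], [4.0000, -4.833853]] (det J = -15.338532).
Solving J·Δ = −F gives Δ = (5.1639, 7.0472).
Then the next iterate is (p, q)₁ = (6.6639, 5.0472).

(6.6639, 5.0472)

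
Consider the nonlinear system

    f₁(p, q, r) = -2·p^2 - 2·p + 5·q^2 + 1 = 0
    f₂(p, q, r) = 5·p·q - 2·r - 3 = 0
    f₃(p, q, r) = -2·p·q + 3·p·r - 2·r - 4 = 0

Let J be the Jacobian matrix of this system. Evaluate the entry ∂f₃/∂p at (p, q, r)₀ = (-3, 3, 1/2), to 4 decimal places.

-4.5000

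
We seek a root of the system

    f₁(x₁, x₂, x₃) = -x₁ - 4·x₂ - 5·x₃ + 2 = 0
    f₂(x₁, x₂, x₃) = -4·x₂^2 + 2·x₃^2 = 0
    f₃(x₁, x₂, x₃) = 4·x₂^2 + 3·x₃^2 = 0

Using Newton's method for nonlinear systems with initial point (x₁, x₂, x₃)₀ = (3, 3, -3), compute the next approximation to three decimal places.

(3.500, 1.500, -1.500)

At (3, 3, -3): F = (2.000, -18.000, 63.000).
Jacobian J = [[-1, -4, -5], [0, -8·x₂, 4·x₃], [0, 8·x₂, 6·x₃]].
At the point, J = [[-1.000, -4.000, -5.000], [0.000, -24.000, -12.000], [0.000, 24.000, -18.000]] (det J = -720.000).
Solving J·Δ = −F gives Δ = (0.500, -1.500, 1.500).
Then the next iterate is (x₁, x₂, x₃)₁ = (3.500, 1.500, -1.500).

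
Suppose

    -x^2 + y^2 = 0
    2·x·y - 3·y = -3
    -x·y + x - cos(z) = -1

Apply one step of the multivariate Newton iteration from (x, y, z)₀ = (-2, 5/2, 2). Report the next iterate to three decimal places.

At (-2, 5/2, 2): F = (2.250, -14.500, 4.41615).
Jacobian J = [[-2·x, 2·y, 0], [2·y, 2·x - 3, 0], [-y + 1, -x, sin(z)]].
At the point, J = [[4.000, 5.000, 0.000], [5.000, -7.000, 0.000], [-1.500, 2.000, 0.90930]] (det J = -48.19276).
Solving J·Δ = −F gives Δ = (1.071, -1.307, -0.216).
Then the next iterate is (x, y, z)₁ = (-0.929, 1.193, 1.784).

(-0.929, 1.193, 1.784)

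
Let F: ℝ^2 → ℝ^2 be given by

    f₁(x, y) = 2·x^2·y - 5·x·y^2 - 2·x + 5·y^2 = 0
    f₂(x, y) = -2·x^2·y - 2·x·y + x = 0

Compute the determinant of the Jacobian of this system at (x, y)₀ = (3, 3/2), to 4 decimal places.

J = [[4·x·y - 5·y^2 - 2, 2·x^2 - 10·x·y + 10·y], [-4·x·y - 2·y + 1, -2·x^2 - 2·x]].
At the point, J = [[4.7500, -12.0000], [-20.0000, -24.0000]].
det J = -354.0000.

-354.0000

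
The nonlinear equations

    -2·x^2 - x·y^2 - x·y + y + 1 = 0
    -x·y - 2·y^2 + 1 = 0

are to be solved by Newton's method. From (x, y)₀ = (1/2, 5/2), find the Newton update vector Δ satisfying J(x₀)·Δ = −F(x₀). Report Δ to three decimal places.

At (1/2, 5/2): F = (-1.375, -12.750).
Jacobian J = [[-4·x - y^2 - y, -2·x·y - x + 1], [-y, -x - 4·y]].
At the point, J = [[-10.750, -2.000], [-2.500, -10.500]] (det J = 107.875).
Solving J·Δ = −F gives Δ = (0.103, -1.239).

(0.103, -1.239)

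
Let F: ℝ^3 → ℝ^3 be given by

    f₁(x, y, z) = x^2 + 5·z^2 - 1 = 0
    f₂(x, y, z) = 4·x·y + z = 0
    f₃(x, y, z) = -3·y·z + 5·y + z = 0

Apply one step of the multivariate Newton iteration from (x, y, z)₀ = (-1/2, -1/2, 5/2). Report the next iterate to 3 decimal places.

(0.343, -0.186, 1.314)

At (-1/2, -1/2, 5/2): F = (30.500, 3.500, 3.750).
Jacobian J = [[2·x, 0, 10·z], [4·y, 4·x, 1], [0, -3·z + 5, -3·y + 1]].
At the point, J = [[-1.000, 0.000, 25.000], [-2.000, -2.000, 1.000], [0.000, -2.500, 2.500]] (det J = 127.500).
Solving J·Δ = −F gives Δ = (0.843, 0.314, -1.186).
Then the next iterate is (x, y, z)₁ = (0.343, -0.186, 1.314).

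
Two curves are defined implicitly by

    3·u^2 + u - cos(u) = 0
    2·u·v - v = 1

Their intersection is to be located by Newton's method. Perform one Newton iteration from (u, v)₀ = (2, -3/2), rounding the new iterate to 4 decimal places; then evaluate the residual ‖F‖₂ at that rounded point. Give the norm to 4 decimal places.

At (2, -3/2): F = (14.416147, -5.5000).
Jacobian J = [[6·u + sin(u) + 1, 0], [2·v, 2·u - 1]].
At the point, J = [[13.909297, 0.0000], [-3.0000, 3.0000]] (det J = 41.727892).
Solving J·Δ = −F gives Δ = (-1.0364, 0.7969).
Then the next iterate is (u, v)₁ = (0.9636, -0.7031).
Re-evaluating at (0.9636, -0.7031): F = (3.178608, -1.651914), so ‖F‖₂ = 3.5822.

3.5822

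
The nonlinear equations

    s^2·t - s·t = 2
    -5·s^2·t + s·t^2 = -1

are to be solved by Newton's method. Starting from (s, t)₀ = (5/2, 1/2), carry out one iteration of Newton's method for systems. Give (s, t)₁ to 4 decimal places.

At (5/2, 1/2): F = (-0.1250, -14.0000).
Jacobian J = [[2·s·t - t, s^2 - s], [-10·s·t + t^2, -5·s^2 + 2·s·t]].
At the point, J = [[2.0000, 3.7500], [-12.2500, -28.7500]] (det J = -11.5625).
Solving J·Δ = −F gives Δ = (4.8514, -2.5541).
Then the next iterate is (s, t)₁ = (7.3514, -2.0541).

(7.3514, -2.0541)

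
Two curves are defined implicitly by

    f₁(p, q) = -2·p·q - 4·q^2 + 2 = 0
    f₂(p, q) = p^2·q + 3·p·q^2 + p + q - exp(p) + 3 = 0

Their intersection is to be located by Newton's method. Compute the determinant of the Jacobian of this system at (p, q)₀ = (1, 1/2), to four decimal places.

-4.8097

J = [[-2·q, -2·p - 8·q], [2·p·q + 3·q^2 - exp(p) + 1, p^2 + 6·p·q + 1]].
At the point, J = [[-1.0000, -6.0000], [0.031718, 5.0000]].
det J = -4.8097.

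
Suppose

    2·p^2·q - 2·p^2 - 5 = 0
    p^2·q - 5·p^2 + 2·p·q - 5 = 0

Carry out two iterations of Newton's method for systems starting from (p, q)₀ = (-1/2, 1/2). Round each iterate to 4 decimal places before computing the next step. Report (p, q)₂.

(1.2998, 4.0370)

At (-1/2, 1/2): F = (-5.2500, -6.6250).
Jacobian J = [[4·p·q - 4·p, 2·p^2], [2·p·q - 10·p + 2·q, p^2 + 2·p]].
At the point, J = [[1.0000, 0.5000], [5.5000, -0.7500]] (det J = -3.5000).
Solving J·Δ = −F gives Δ = (2.0714, 6.3571).
Then the next iterate is (p, q)₁ = (1.5714, 6.8571).
Round to (1.5714, 6.8571) and repeat: F = (23.925850, 21.136227), J = [[36.815388, 4.938596], [19.550694, 5.612098]].
Δ = (-0.2716, -2.8201), so (p, q)₂ = (1.2998, 4.0370).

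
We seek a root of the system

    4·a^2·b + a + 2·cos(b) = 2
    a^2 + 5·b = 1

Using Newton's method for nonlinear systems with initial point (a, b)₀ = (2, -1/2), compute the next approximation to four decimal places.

(1.6139, -0.2911)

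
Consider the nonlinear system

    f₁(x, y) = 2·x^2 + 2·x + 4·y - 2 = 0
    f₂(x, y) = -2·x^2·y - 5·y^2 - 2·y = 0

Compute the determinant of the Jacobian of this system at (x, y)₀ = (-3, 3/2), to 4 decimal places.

J = [[4·x + 2, 4], [-4·x·y, -2·x^2 - 10·y - 2]].
At the point, J = [[-10.0000, 4.0000], [18.0000, -35.0000]].
det J = 278.0000.

278.0000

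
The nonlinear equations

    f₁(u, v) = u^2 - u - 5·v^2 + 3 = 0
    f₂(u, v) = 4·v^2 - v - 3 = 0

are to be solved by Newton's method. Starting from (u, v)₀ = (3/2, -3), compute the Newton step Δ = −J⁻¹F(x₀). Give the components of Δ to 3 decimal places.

(-0.975, 1.440)

At (3/2, -3): F = (-41.250, 36.000).
Jacobian J = [[2·u - 1, -10·v], [0, 8·v - 1]].
At the point, J = [[2.000, 30.000], [0.000, -25.000]] (det J = -50.000).
Solving J·Δ = −F gives Δ = (-0.975, 1.440).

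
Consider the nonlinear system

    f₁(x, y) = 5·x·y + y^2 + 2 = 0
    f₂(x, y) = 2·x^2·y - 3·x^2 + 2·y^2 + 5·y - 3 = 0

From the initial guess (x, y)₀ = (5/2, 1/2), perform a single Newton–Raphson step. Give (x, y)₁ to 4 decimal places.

At (5/2, 1/2): F = (8.5000, -12.5000).
Jacobian J = [[5·y, 5·x + 2·y], [4·x·y - 6·x, 2·x^2 + 4·y + 5]].
At the point, J = [[2.5000, 13.5000], [-10.0000, 19.5000]] (det J = 183.7500).
Solving J·Δ = −F gives Δ = (-1.8204, -0.2925).
Then the next iterate is (x, y)₁ = (0.6796, 0.2075).

(0.6796, 0.2075)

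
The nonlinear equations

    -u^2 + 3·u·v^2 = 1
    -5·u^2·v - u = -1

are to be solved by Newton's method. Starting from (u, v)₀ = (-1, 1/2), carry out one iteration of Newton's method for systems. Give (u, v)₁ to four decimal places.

(6.0000, 6.0000)

At (-1, 1/2): F = (-2.7500, -0.5000).
Jacobian J = [[-2·u + 3·v^2, 6·u·v], [-10·u·v - 1, -5·u^2]].
At the point, J = [[2.7500, -3.0000], [4.0000, -5.0000]] (det J = -1.7500).
Solving J·Δ = −F gives Δ = (7.0000, 5.5000).
Then the next iterate is (u, v)₁ = (6.0000, 6.0000).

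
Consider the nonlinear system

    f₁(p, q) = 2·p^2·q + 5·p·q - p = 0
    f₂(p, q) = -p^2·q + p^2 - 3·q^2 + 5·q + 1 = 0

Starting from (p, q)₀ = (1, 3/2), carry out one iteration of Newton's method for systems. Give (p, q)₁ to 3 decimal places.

At (1, 3/2): F = (9.500, 1.250).
Jacobian J = [[4·p·q + 5·q - 1, 2·p^2 + 5·p], [-2·p·q + 2·p, -p^2 - 6·q + 5]].
At the point, J = [[12.500, 7.000], [-1.000, -5.000]] (det J = -55.500).
Solving J·Δ = −F gives Δ = (-1.014, 0.453).
Then the next iterate is (p, q)₁ = (-0.014, 1.953).

(-0.014, 1.953)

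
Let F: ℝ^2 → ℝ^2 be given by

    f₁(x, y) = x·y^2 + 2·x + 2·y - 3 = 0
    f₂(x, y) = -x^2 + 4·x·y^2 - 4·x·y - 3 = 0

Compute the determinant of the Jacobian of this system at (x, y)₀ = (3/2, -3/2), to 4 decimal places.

-72.0000

J = [[y^2 + 2, 2·x·y + 2], [-2·x + 4·y^2 - 4·y, 8·x·y - 4·x]].
At the point, J = [[4.2500, -2.5000], [12.0000, -24.0000]].
det J = -72.0000.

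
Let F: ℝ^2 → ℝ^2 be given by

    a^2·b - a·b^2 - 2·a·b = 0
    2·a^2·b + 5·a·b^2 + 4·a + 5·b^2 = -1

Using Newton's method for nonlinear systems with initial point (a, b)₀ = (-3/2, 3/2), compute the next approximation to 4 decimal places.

At (-3/2, 3/2): F = (11.2500, -3.8750).
Jacobian J = [[2·a·b - b^2 - 2·b, a^2 - 2·a·b - 2·a], [4·a·b + 5·b^2 + 4, 2·a^2 + 10·a·b + 10·b]].
At the point, J = [[-9.7500, 9.7500], [6.2500, -3.0000]] (det J = -31.6875).
Solving J·Δ = −F gives Δ = (0.1272, -1.0266).
Then the next iterate is (a, b)₁ = (-1.3728, 0.4734).

(-1.3728, 0.4734)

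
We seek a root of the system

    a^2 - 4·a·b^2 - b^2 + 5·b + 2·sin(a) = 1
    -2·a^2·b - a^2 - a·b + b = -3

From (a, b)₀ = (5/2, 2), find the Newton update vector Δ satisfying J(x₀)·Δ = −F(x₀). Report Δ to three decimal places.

At (5/2, 2): F = (-27.55306, -31.250).
Jacobian J = [[2·a - 4·b^2 + 2·cos(a), -8·a·b - 2·b + 5], [-4·a·b - 2·a - b, -2·a^2 - a + 1]].
At the point, J = [[-12.60229, -39.000], [-27.000, -14.000]] (det J = -876.56798).
Solving J·Δ = −F gives Δ = (-0.950, -0.399).

(-0.950, -0.399)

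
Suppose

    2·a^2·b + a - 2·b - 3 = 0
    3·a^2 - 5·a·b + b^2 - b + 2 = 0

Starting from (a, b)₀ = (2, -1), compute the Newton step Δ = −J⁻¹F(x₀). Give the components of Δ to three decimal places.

(-5.909, -5.727)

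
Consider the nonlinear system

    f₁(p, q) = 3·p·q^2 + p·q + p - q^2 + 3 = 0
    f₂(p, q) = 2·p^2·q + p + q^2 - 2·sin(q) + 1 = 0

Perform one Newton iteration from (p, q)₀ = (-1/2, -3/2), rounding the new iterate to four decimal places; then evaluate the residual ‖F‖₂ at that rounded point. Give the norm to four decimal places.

0.7860

At (-1/2, -3/2): F = (-2.3750, 3.994990).
Jacobian J = [[3·q^2 + q + 1, 6·p·q + p - 2·q], [4·p·q + 1, 2·p^2 + 2·q - 2·cos(q)]].
At the point, J = [[6.2500, 7.0000], [4.0000, -2.641474]] (det J = -44.509215).
Solving J·Δ = −F gives Δ = (-0.4873, 0.7744).
Then the next iterate is (p, q)₁ = (-0.9873, -0.7256).
Re-evaluating at (-0.9873, -0.7256): F = (0.643163, 0.451791), so ‖F‖₂ = 0.7860.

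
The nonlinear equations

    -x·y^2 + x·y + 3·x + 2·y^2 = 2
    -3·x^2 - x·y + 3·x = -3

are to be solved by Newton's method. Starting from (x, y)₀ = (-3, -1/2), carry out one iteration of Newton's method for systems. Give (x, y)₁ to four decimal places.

At (-3, -1/2): F = (-8.2500, -34.5000).
Jacobian J = [[-y^2 + y + 3, -2·x·y + x + 4·y], [-6·x - y + 3, -x]].
At the point, J = [[2.2500, -8.0000], [21.5000, 3.0000]] (det J = 178.7500).
Solving J·Δ = −F gives Δ = (1.6825, -0.5580).
Then the next iterate is (x, y)₁ = (-1.3175, -1.0580).

(-1.3175, -1.0580)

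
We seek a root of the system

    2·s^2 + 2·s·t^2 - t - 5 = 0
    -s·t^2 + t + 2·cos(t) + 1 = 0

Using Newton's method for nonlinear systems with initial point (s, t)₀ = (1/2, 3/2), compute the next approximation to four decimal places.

(1.0396, 1.6212)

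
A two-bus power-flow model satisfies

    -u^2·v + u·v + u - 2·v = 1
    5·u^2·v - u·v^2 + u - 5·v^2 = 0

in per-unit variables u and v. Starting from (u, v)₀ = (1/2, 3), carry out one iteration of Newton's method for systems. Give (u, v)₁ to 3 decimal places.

At (1/2, 3): F = (-5.750, -45.250).
Jacobian J = [[-2·u·v + v + 1, -u^2 + u - 2], [10·u·v - v^2 + 1, 5·u^2 - 2·u·v - 10·v]].
At the point, J = [[1.000, -1.750], [7.000, -31.750]] (det J = -19.500).
Solving J·Δ = −F gives Δ = (5.301, -0.256).
Then the next iterate is (u, v)₁ = (5.801, 2.744).

(5.801, 2.744)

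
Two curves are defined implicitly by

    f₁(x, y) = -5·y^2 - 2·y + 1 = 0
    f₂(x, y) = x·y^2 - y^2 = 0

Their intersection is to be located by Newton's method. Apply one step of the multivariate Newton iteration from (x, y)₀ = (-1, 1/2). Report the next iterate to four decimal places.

At (-1, 1/2): F = (-1.2500, -0.5000).
Jacobian J = [[0, -10·y - 2], [y^2, 2·x·y - 2·y]].
At the point, J = [[0.0000, -7.0000], [0.2500, -2.0000]] (det J = 1.7500).
Solving J·Δ = −F gives Δ = (0.5714, -0.1786).
Then the next iterate is (x, y)₁ = (-0.4286, 0.3214).

(-0.4286, 0.3214)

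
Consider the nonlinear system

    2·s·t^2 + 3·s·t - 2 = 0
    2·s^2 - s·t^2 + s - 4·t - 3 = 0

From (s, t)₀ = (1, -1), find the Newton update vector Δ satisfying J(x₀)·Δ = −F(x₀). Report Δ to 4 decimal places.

At (1, -1): F = (-3.0000, 3.0000).
Jacobian J = [[2·t^2 + 3·t, 4·s·t + 3·s], [4·s - t^2 + 1, -2·s·t - 4]].
At the point, J = [[-1.0000, -1.0000], [4.0000, -2.0000]] (det J = 6.0000).
Solving J·Δ = −F gives Δ = (-1.5000, -1.5000).

(-1.5000, -1.5000)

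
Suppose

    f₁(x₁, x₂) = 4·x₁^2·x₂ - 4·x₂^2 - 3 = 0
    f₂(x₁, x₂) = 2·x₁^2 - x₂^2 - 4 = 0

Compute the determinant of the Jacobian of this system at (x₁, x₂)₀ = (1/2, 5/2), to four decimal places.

-12.0000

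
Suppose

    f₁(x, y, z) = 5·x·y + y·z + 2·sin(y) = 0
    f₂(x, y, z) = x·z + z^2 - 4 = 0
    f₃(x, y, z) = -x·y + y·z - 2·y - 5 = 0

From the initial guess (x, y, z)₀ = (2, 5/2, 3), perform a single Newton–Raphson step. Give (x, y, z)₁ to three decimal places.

(-1.418, 3.313, 2.907)

At (2, 5/2, 3): F = (33.69694, 11.000, -7.500).
Jacobian J = [[5·y, 5·x + z + 2·cos(y), y], [z, 0, x + 2·z], [-y, -x + z - 2, y]].
At the point, J = [[12.500, 11.39771, 2.500], [3.000, 0.000, 8.000], [-2.500, -1.000, 2.500]] (det J = -220.93710).
Solving J·Δ = −F gives Δ = (-3.418, 0.813, -0.093).
Then the next iterate is (x, y, z)₁ = (-1.418, 3.313, 2.907).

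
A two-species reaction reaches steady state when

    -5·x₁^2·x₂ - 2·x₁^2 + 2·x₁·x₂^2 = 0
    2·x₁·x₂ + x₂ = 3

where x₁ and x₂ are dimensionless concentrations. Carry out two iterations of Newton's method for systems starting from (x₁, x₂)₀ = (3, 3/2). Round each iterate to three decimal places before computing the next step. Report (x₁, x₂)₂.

(1.001, 0.953)

At (3, 3/2): F = (-72.000, 7.500).
Jacobian J = [[-10·x₁·x₂ - 4·x₁ + 2·x₂^2, -5·x₁^2 + 4·x₁·x₂], [2·x₂, 2·x₁ + 1]].
At the point, J = [[-52.500, -27.000], [3.000, 7.000]] (det J = -286.500).
Solving J·Δ = −F gives Δ = (-1.052, -0.620).
Then the next iterate is (x₁, x₂)₁ = (1.948, 0.880).
Round to (1.948, 0.880) and repeat: F = (-21.26904, 1.30848), J = [[-23.38560, -12.11656], [1.760, 4.896]].
Δ = (-0.947, 0.073), so (x₁, x₂)₂ = (1.001, 0.953).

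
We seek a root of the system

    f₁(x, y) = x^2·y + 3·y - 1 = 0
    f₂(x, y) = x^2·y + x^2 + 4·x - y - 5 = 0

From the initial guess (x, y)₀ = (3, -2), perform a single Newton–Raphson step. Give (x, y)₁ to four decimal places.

(0.2222, -2.6944)

At (3, -2): F = (-25.0000, 0.0000).
Jacobian J = [[2·x·y, x^2 + 3], [2·x·y + 2·x + 4, x^2 - 1]].
At the point, J = [[-12.0000, 12.0000], [-2.0000, 8.0000]] (det J = -72.0000).
Solving J·Δ = −F gives Δ = (-2.7778, -0.6944).
Then the next iterate is (x, y)₁ = (0.2222, -2.6944).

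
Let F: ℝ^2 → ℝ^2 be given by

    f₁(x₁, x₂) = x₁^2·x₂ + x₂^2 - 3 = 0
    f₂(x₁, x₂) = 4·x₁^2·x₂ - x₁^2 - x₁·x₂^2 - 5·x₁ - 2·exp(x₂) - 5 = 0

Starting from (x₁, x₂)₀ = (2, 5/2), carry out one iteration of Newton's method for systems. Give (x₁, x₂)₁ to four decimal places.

At (2, 5/2): F = (13.2500, -15.864988).
Jacobian J = [[2·x₁·x₂, x₁^2 + 2·x₂], [8·x₁·x₂ - 2·x₁ - x₂^2 - 5, 4·x₁^2 - 2·x₁·x₂ - 2·exp(x₂)]].
At the point, J = [[10.0000, 9.0000], [24.7500, -18.364988]] (det J = -406.399879).
Solving J·Δ = −F gives Δ = (-0.2474, -1.1973).
Then the next iterate is (x₁, x₂)₁ = (1.7526, 1.3027).

(1.7526, 1.3027)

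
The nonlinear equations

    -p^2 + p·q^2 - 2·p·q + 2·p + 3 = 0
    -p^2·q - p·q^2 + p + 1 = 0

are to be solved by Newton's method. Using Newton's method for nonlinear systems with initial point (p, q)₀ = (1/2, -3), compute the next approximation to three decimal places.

At (1/2, -3): F = (11.250, -2.250).
Jacobian J = [[-2·p + q^2 - 2·q + 2, 2·p·q - 2·p], [-2·p·q - q^2 + 1, -p^2 - 2·p·q]].
At the point, J = [[16.000, -4.000], [-5.000, 2.750]] (det J = 24.000).
Solving J·Δ = −F gives Δ = (-0.914, -0.844).
Then the next iterate is (p, q)₁ = (-0.414, -3.844).

(-0.414, -3.844)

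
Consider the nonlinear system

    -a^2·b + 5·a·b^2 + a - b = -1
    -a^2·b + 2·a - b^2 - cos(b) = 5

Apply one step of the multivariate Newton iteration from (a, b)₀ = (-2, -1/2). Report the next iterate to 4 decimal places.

(48.7180, -2.8359)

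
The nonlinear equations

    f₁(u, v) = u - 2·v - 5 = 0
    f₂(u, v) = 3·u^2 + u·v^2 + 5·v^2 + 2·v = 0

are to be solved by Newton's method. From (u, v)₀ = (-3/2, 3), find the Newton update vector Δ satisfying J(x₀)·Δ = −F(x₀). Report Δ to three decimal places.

At (-3/2, 3): F = (-12.500, 44.250).
Jacobian J = [[1, -2], [6·u + v^2, 2·u·v + 10·v + 2]].
At the point, J = [[1.000, -2.000], [0.000, 23.000]] (det J = 23.000).
Solving J·Δ = −F gives Δ = (8.652, -1.924).

(8.652, -1.924)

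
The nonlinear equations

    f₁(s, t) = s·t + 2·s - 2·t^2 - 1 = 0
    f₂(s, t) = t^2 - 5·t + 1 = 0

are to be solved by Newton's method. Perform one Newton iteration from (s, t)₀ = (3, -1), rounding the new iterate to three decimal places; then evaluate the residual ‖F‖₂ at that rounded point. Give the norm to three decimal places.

9.055

At (3, -1): F = (0.000, 7.000).
Jacobian J = [[t + 2, s - 4·t], [0, 2·t - 5]].
At the point, J = [[1.000, 7.000], [0.000, -7.000]] (det J = -7.000).
Solving J·Δ = −F gives Δ = (-7.000, 1.000).
Then the next iterate is (s, t)₁ = (-4.000, 0.000).
Re-evaluating at (-4.000, 0.000): F = (-9.000, 1.000), so ‖F‖₂ = 9.055.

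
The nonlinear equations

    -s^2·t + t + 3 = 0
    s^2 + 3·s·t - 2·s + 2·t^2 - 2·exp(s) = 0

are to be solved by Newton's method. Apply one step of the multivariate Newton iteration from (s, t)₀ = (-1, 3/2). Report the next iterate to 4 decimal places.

At (-1, 3/2): F = (3.0000, 2.264241).
Jacobian J = [[-2·s·t, -s^2 + 1], [2·s + 3·t - 2·exp(s) - 2, 3·s + 4·t]].
At the point, J = [[3.0000, 0.0000], [-0.235759, 3.0000]] (det J = 9.0000).
Solving J·Δ = −F gives Δ = (-1.0000, -0.8333).
Then the next iterate is (s, t)₁ = (-2.0000, 0.6667).

(-2.0000, 0.6667)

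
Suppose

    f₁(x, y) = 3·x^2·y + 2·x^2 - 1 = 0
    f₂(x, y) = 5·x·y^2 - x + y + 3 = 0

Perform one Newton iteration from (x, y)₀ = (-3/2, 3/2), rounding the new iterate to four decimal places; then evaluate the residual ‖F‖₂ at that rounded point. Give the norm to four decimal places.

At (-3/2, 3/2): F = (13.6250, -10.8750).
Jacobian J = [[6·x·y + 4·x, 3·x^2], [5·y^2 - 1, 10·x·y + 1]].
At the point, J = [[-19.5000, 6.7500], [10.2500, -21.5000]] (det J = 350.0625).
Solving J·Δ = −F gives Δ = (0.6271, -0.2068).
Then the next iterate is (x, y)₁ = (-0.8729, 1.2932).
Re-evaluating at (-0.8729, 1.2932): F = (3.479987, -2.132942), so ‖F‖₂ = 4.0816.

4.0816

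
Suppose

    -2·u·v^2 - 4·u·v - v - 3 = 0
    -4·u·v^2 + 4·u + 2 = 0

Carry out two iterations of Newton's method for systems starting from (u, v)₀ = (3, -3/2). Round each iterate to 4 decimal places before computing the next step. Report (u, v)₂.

(0.9121, -1.2346)

At (3, -3/2): F = (3.0000, -13.0000).
Jacobian J = [[-2·v^2 - 4·v, -4·u·v - 4·u - 1], [-4·v^2 + 4, -8·u·v]].
At the point, J = [[1.5000, 5.0000], [-5.0000, 36.0000]] (det J = 79.0000).
Solving J·Δ = −F gives Δ = (-2.1899, 0.0570).
Then the next iterate is (u, v)₁ = (0.8101, -1.4430).
Round to (0.8101, -1.4430) and repeat: F = (-0.254763, -1.506920), J = [[1.607502, 0.435497], [-4.328996, 9.351794]].
Δ = (0.1020, 0.2084), so (u, v)₂ = (0.9121, -1.2346).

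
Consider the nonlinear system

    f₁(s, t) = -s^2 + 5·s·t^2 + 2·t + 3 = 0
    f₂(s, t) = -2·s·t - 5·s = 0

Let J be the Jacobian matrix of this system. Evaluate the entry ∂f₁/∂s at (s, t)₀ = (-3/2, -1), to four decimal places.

8.0000

∂f₁/∂s = -2·s + 5·t^2.
At (-3/2, -1) this is 8.0000.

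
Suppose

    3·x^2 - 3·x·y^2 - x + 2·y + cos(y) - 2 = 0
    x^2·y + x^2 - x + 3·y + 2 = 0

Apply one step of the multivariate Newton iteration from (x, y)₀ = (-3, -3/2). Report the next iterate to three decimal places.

At (-3, -3/2): F = (45.32074, -4.000).
Jacobian J = [[6·x - 3·y^2 - 1, -6·x·y - sin(y) + 2], [2·x·y + 2·x - 1, x^2 + 3]].
At the point, J = [[-25.750, -24.00251], [2.000, 12.000]] (det J = -260.99499).
Solving J·Δ = −F gives Δ = (1.716, 0.047).
Then the next iterate is (x, y)₁ = (-1.284, -1.453).

(-1.284, -1.453)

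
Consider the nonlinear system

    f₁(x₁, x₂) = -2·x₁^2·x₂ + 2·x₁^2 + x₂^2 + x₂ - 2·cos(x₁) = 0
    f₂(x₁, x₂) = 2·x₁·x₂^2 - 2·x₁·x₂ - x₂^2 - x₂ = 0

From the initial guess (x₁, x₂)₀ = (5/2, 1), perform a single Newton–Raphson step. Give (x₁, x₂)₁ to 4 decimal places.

At (5/2, 1): F = (3.602287, -2.0000).
Jacobian J = [[-4·x₁·x₂ + 4·x₁ + 2·sin(x₁), -2·x₁^2 + 2·x₂ + 1], [2·x₂^2 - 2·x₂, 4·x₁·x₂ - 2·x₁ - 2·x₂ - 1]].
At the point, J = [[1.196944, -9.5000], [0.0000, 2.0000]] (det J = 2.393889).
Solving J·Δ = −F gives Δ = (4.9273, 1.0000).
Then the next iterate is (x₁, x₂)₁ = (7.4273, 2.0000).

(7.4273, 2.0000)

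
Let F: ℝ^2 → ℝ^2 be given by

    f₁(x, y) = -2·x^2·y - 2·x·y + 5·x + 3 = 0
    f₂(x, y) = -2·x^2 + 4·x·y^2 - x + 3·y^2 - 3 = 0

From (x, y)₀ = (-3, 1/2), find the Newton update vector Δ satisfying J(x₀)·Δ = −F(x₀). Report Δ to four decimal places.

(1.5000, -0.2500)

At (-3, 1/2): F = (-18.0000, -20.2500).
Jacobian J = [[-4·x·y - 2·y + 5, -2·x^2 - 2·x], [-4·x + 4·y^2 - 1, 8·x·y + 6·y]].
At the point, J = [[10.0000, -12.0000], [12.0000, -9.0000]] (det J = 54.0000).
Solving J·Δ = −F gives Δ = (1.5000, -0.2500).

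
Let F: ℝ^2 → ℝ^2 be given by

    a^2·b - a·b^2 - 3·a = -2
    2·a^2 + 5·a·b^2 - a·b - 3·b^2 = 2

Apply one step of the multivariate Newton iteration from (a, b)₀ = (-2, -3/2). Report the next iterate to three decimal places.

(-7.317, -0.244)

At (-2, -3/2): F = (6.500, -26.250).
Jacobian J = [[2·a·b - b^2 - 3, a^2 - 2·a·b], [4·a + 5·b^2 - b, 10·a·b - a - 6·b]].
At the point, J = [[0.750, -2.000], [4.750, 41.000]] (det J = 40.250).
Solving J·Δ = −F gives Δ = (-5.317, 1.256).
Then the next iterate is (a, b)₁ = (-7.317, -0.244).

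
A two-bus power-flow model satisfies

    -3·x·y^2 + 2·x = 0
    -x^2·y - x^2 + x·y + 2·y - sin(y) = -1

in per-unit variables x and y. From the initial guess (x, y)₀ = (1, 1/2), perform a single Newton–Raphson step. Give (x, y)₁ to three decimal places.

(1.486, 1.119)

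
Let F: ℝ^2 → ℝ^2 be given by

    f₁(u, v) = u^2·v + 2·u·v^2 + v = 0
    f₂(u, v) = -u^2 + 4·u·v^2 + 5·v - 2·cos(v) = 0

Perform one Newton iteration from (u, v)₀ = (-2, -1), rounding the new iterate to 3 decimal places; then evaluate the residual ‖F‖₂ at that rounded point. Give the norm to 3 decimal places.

168.074

At (-2, -1): F = (-9.000, -18.08060).
Jacobian J = [[2·u·v + 2·v^2, u^2 + 4·u·v + 1], [-2·u + 4·v^2, 8·u·v + 2·sin(v) + 5]].
At the point, J = [[6.000, 13.000], [8.000, 19.31706]] (det J = 11.90235).
Solving J·Δ = −F gives Δ = (-5.141, 3.065).
Then the next iterate is (u, v)₁ = (-7.141, 2.065).
Re-evaluating at (-7.141, 2.065): F = (46.46570, -161.52354), so ‖F‖₂ = 168.074.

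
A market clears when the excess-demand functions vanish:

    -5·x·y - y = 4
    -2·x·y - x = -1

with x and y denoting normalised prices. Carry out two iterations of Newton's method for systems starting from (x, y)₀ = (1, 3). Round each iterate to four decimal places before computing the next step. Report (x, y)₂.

At (1, 3): F = (-22.0000, -6.0000).
Jacobian J = [[-5·y, -5·x - 1], [-2·y - 1, -2·x]].
At the point, J = [[-15.0000, -6.0000], [-7.0000, -2.0000]] (det J = -12.0000).
Solving J·Δ = −F gives Δ = (0.6667, -5.3333).
Then the next iterate is (x, y)₁ = (1.6667, -2.3333).
Round to (1.6667, -2.3333) and repeat: F = (17.777856, 7.111122), J = [[11.6665, -9.3335], [3.6666, -3.3334]].
Δ = (1.5237, 3.8093), so (x, y)₂ = (3.1904, 1.4760).

(3.1904, 1.4760)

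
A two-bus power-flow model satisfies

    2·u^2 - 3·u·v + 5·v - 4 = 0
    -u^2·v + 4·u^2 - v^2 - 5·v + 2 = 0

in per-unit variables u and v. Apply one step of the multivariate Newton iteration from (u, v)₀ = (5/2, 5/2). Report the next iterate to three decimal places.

(-0.014, 0.886)

At (5/2, 5/2): F = (2.250, -7.375).
Jacobian J = [[4·u - 3·v, -3·u + 5], [-2·u·v + 8·u, -u^2 - 2·v - 5]].
At the point, J = [[2.500, -2.500], [7.500, -16.250]] (det J = -21.875).
Solving J·Δ = −F gives Δ = (-2.514, -1.614).
Then the next iterate is (u, v)₁ = (-0.014, 0.886).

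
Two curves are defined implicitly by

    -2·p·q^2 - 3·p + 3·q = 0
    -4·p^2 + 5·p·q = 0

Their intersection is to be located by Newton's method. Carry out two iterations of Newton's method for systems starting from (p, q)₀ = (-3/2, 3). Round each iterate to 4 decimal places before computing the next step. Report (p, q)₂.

(-0.3694, 0.7083)

At (-3/2, 3): F = (40.5000, -31.5000).
Jacobian J = [[-2·q^2 - 3, -4·p·q + 3], [-8·p + 5·q, 5·p]].
At the point, J = [[-21.0000, 21.0000], [27.0000, -7.5000]] (det J = -409.5000).
Solving J·Δ = −F gives Δ = (0.8736, -1.0549).
Then the next iterate is (p, q)₁ = (-0.6264, 1.9451).
Round to (-0.6264, 1.9451) and repeat: F = (12.454361, -7.661561), J = [[-10.566828, 7.873643], [14.7367, -3.1320]].
Δ = (0.2570, -1.2368), so (p, q)₂ = (-0.3694, 0.7083).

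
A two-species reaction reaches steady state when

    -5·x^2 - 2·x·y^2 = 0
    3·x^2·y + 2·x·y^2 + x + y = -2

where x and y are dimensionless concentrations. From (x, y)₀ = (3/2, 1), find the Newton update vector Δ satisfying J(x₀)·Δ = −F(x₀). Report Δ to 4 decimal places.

(-0.6828, -0.4405)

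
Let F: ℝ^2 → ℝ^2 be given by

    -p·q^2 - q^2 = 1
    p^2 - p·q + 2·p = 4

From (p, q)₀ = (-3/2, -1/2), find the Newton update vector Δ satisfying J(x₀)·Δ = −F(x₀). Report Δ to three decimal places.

(-6.500, 1.500)

At (-3/2, -1/2): F = (-0.875, -5.500).
Jacobian J = [[-q^2, -2·p·q - 2·q], [2·p - q + 2, -p]].
At the point, J = [[-0.250, -0.500], [-0.500, 1.500]] (det J = -0.625).
Solving J·Δ = −F gives Δ = (-6.500, 1.500).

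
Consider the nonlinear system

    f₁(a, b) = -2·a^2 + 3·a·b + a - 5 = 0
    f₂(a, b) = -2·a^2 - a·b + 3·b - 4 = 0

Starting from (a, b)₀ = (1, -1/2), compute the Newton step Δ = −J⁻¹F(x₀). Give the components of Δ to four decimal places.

(-4.0000, -3.5000)

At (1, -1/2): F = (-7.5000, -7.0000).
Jacobian J = [[-4·a + 3·b + 1, 3·a], [-4·a - b, -a + 3]].
At the point, J = [[-4.5000, 3.0000], [-3.5000, 2.0000]] (det J = 1.5000).
Solving J·Δ = −F gives Δ = (-4.0000, -3.5000).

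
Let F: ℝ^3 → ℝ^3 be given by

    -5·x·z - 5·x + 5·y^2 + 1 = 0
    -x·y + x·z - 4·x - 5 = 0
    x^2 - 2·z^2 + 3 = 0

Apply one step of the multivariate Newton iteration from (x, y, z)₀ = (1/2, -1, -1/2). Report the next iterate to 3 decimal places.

At (1/2, -1, -1/2): F = (4.750, -6.750, 2.750).
Jacobian J = [[-5·z - 5, 10·y, -5·x], [-y + z - 4, -x, x], [2·x, 0, -4·z]].
At the point, J = [[-2.500, -10.000, -2.500], [-3.500, -0.500, 0.500], [1.000, 0.000, 2.000]] (det J = -73.750).
Solving J·Δ = −F gives Δ = (-2.128, 1.085, -0.311).
Then the next iterate is (x, y, z)₁ = (-1.628, 0.085, -0.811).

(-1.628, 0.085, -0.811)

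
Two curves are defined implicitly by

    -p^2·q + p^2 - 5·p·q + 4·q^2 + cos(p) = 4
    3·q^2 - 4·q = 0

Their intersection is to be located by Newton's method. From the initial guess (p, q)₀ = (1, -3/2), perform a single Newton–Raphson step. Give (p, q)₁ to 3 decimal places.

(1.181, -0.519)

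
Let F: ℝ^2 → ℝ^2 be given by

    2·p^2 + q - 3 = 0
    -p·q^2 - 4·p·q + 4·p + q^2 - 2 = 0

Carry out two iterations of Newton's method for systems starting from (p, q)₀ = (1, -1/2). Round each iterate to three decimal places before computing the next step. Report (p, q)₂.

(1.109, 0.540)

At (1, -1/2): F = (-1.500, 4.000).
Jacobian J = [[4·p, 1], [-q^2 - 4·q + 4, -2·p·q - 4·p + 2·q]].
At the point, J = [[4.000, 1.000], [5.750, -4.000]] (det J = -21.750).
Solving J·Δ = −F gives Δ = (0.092, 1.132).
Then the next iterate is (p, q)₁ = (1.092, 0.632).
Round to (1.092, 0.632) and repeat: F = (0.01693, -0.42932), J = [[4.368, 1.000], [1.07258, -4.48429]].
Δ = (0.017, -0.092), so (p, q)₂ = (1.109, 0.540).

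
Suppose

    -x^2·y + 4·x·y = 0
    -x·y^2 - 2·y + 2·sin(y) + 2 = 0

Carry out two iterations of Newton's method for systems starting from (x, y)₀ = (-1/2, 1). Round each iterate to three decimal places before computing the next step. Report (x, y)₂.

(3.654, 0.277)

At (-1/2, 1): F = (-2.250, 2.18294).
Jacobian J = [[-2·x·y + 4·y, -x^2 + 4·x], [-y^2, -2·x·y + 2·cos(y) - 2]].
At the point, J = [[5.000, -2.250], [-1.000, 0.08060]] (det J = -1.84698).
Solving J·Δ = −F gives Δ = (2.561, 4.691).
Then the next iterate is (x, y)₁ = (2.061, 5.691).
Round to (2.061, 5.691) and repeat: F = (22.74282, -77.24895), J = [[-0.69430, 3.99628], [-32.38748, -23.79886]].
Δ = (1.593, -5.414), so (x, y)₂ = (3.654, 0.277).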